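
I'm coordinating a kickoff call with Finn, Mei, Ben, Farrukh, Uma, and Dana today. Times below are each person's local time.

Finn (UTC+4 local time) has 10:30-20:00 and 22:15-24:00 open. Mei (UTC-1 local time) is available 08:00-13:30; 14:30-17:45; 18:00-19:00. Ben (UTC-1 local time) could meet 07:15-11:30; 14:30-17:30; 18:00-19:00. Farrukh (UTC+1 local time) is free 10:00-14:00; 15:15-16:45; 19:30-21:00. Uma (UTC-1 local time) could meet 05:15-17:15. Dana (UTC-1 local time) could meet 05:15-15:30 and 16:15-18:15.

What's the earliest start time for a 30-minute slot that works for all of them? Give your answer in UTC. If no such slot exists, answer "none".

Finn in UTC: 06:30-16:00, 18:15-20:00 (subtract 4h to convert from UTC+4).
Mei in UTC: 09:00-14:30, 15:30-18:45, 19:00-20:00 (add 1h to convert from UTC-1).
Ben in UTC: 08:15-12:30, 15:30-18:30, 19:00-20:00 (add 1h to convert from UTC-1).
Farrukh in UTC: 09:00-13:00, 14:15-15:45, 18:30-20:00 (subtract 1h to convert from UTC+1).
Uma in UTC: 06:15-18:15 (add 1h to convert from UTC-1).
Dana in UTC: 06:15-16:30, 17:15-19:15 (add 1h to convert from UTC-1).
Finn ∩ Mei: 09:00-14:30, 15:30-16:00, 18:15-18:45, 19:00-20:00.
Finn ∩ Mei ∩ Ben: 09:00-12:30, 15:30-16:00, 18:15-18:30, 19:00-20:00.
Finn ∩ Mei ∩ Ben ∩ Farrukh: 09:00-12:30, 15:30-15:45, 19:00-20:00.
Finn ∩ Mei ∩ Ben ∩ Farrukh ∩ Uma: 09:00-12:30, 15:30-15:45.
Finn ∩ Mei ∩ Ben ∩ Farrukh ∩ Uma ∩ Dana: 09:00-12:30, 15:30-15:45.
The first common window of at least 30 minutes is 09:00-12:30, so the earliest start is 09:00.

09:00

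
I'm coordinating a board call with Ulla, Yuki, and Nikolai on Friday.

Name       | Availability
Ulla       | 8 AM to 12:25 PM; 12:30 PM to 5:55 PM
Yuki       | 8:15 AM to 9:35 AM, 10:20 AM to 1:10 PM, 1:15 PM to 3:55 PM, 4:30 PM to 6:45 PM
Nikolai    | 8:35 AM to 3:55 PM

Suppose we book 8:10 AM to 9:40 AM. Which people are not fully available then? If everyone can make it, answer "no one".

Nikolai, Yuki

Ulla: free for 08:10-09:40. Yuki: not fully free for 08:10-09:40. Nikolai: not fully free for 08:10-09:40.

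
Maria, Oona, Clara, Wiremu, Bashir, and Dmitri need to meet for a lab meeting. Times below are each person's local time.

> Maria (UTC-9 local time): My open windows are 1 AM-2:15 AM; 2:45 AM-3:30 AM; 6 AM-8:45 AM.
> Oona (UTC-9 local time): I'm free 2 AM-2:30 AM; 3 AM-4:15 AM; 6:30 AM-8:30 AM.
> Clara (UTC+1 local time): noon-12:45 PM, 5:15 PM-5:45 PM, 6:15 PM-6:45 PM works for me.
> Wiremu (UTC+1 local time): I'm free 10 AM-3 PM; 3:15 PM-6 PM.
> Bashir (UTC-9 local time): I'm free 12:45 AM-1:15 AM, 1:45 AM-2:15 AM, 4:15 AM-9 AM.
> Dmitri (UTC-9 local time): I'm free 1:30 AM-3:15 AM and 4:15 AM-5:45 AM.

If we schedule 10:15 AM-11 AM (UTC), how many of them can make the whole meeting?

Maria in UTC: 10:00-11:15, 11:45-12:30, 15:00-17:45 (add 9h to convert from UTC-9).
Oona in UTC: 11:00-11:30, 12:00-13:15, 15:30-17:30 (add 9h to convert from UTC-9).
Clara in UTC: 11:00-11:45, 16:15-16:45, 17:15-17:45 (subtract 1h to convert from UTC+1).
Wiremu in UTC: 09:00-14:00, 14:15-17:00 (subtract 1h to convert from UTC+1).
Bashir in UTC: 09:45-10:15, 10:45-11:15, 13:15-18:00 (add 9h to convert from UTC-9).
Dmitri in UTC: 10:30-12:15, 13:15-14:45 (add 9h to convert from UTC-9).
Maria and Wiremu can make the full 10:15-11:00 slot — that's 2.

2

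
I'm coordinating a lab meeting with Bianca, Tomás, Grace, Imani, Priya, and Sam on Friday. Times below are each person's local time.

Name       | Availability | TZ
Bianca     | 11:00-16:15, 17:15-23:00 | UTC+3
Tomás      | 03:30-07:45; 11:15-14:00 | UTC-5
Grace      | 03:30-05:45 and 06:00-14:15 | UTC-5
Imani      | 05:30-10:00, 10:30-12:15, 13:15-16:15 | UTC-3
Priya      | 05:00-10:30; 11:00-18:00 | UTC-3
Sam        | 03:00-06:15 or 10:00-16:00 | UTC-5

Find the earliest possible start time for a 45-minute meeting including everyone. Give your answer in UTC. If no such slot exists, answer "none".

08:30

Bianca in UTC: 08:00-13:15, 14:15-20:00 (subtract 3h to convert from UTC+3).
Tomás in UTC: 08:30-12:45, 16:15-19:00 (add 5h to convert from UTC-5).
Grace in UTC: 08:30-10:45, 11:00-19:15 (add 5h to convert from UTC-5).
Imani in UTC: 08:30-13:00, 13:30-15:15, 16:15-19:15 (add 3h to convert from UTC-3).
Priya in UTC: 08:00-13:30, 14:00-21:00 (add 3h to convert from UTC-3).
Sam in UTC: 08:00-11:15, 15:00-21:00 (add 5h to convert from UTC-5).
Bianca ∩ Tomás: 08:30-12:45, 16:15-19:00.
Bianca ∩ Tomás ∩ Grace: 08:30-10:45, 11:00-12:45, 16:15-19:00.
Bianca ∩ Tomás ∩ Grace ∩ Imani: 08:30-10:45, 11:00-12:45, 16:15-19:00.
Bianca ∩ Tomás ∩ Grace ∩ Imani ∩ Priya: 08:30-10:45, 11:00-12:45, 16:15-19:00.
Bianca ∩ Tomás ∩ Grace ∩ Imani ∩ Priya ∩ Sam: 08:30-10:45, 11:00-11:15, 16:15-19:00.
The first common window of at least 45 minutes is 08:30-10:45, so the earliest start is 08:30.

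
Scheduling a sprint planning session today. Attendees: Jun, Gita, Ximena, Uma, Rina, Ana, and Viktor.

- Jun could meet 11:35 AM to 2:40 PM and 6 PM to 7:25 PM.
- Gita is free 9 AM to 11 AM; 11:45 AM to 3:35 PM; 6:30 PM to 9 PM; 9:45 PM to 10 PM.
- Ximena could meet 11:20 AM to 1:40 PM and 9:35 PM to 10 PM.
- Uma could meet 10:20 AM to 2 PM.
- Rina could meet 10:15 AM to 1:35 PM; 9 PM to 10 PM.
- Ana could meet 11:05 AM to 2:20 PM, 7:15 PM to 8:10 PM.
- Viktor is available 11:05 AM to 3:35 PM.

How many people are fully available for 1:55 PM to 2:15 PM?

Jun, Gita, Ana, and Viktor can make the full 13:55-14:15 slot — that's 4.

4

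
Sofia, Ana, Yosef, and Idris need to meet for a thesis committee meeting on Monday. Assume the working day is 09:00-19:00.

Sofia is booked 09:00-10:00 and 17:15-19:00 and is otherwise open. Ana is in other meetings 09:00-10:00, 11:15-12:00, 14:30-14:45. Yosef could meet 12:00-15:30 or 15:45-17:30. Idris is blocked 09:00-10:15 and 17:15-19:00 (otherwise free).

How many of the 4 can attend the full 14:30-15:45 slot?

Sofia free: 10:00-17:15 (invert busy blocks within the working day).
Ana free: 10:00-11:15, 12:00-14:30, 14:45-19:00 (invert busy blocks within the working day).
Yosef free: 12:00-15:30, 15:45-17:30.
Idris free: 10:15-17:15 (invert busy blocks within the working day).
Sofia and Idris can make the full 14:30-15:45 slot — that's 2.

2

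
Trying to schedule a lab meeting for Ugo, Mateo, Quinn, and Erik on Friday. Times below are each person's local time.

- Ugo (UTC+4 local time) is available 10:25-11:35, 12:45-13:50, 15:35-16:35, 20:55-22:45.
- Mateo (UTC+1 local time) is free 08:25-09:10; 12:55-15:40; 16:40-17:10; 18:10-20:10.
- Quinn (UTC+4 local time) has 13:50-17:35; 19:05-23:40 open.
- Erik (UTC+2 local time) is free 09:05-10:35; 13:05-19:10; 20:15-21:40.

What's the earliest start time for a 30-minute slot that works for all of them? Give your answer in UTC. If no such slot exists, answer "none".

Ugo in UTC: 06:25-07:35, 08:45-09:50, 11:35-12:35, 16:55-18:45 (subtract 4h to convert from UTC+4).
Mateo in UTC: 07:25-08:10, 11:55-14:40, 15:40-16:10, 17:10-19:10 (subtract 1h to convert from UTC+1).
Quinn in UTC: 09:50-13:35, 15:05-19:40 (subtract 4h to convert from UTC+4).
Erik in UTC: 07:05-08:35, 11:05-17:10, 18:15-19:40 (subtract 2h to convert from UTC+2).
Ugo ∩ Mateo: 07:25-07:35, 11:55-12:35, 17:10-18:45.
Ugo ∩ Mateo ∩ Quinn: 11:55-12:35, 17:10-18:45.
Ugo ∩ Mateo ∩ Quinn ∩ Erik: 11:55-12:35, 18:15-18:45.
Those are the intersection windows.
The first common window of at least 30 minutes is 11:55-12:35, so the earliest start is 11:55.

11:55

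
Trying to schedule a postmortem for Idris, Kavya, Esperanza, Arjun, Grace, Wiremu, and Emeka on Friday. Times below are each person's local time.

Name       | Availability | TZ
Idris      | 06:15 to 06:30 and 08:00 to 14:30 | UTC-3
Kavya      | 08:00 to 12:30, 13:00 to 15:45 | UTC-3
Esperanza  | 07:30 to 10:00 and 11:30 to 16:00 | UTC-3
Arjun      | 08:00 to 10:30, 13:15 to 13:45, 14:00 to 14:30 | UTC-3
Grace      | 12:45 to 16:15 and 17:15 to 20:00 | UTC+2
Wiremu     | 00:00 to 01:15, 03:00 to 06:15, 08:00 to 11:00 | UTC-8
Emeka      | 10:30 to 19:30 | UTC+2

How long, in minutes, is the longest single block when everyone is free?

Idris in UTC: 09:15-09:30, 11:00-17:30 (add 3h to convert from UTC-3).
Kavya in UTC: 11:00-15:30, 16:00-18:45 (add 3h to convert from UTC-3).
Esperanza in UTC: 10:30-13:00, 14:30-19:00 (add 3h to convert from UTC-3).
Arjun in UTC: 11:00-13:30, 16:15-16:45, 17:00-17:30 (add 3h to convert from UTC-3).
Grace in UTC: 10:45-14:15, 15:15-18:00 (subtract 2h to convert from UTC+2).
Wiremu in UTC: 08:00-09:15, 11:00-14:15, 16:00-19:00 (add 8h to convert from UTC-8).
Emeka in UTC: 08:30-17:30 (subtract 2h to convert from UTC+2).
Idris ∩ Kavya: 11:00-15:30, 16:00-17:30.
Idris ∩ Kavya ∩ Esperanza: 11:00-13:00, 14:30-15:30, 16:00-17:30.
Idris ∩ Kavya ∩ Esperanza ∩ Arjun: 11:00-13:00, 16:15-16:45, 17:00-17:30.
Idris ∩ Kavya ∩ Esperanza ∩ Arjun ∩ Grace: 11:00-13:00, 16:15-16:45, 17:00-17:30.
Idris ∩ Kavya ∩ Esperanza ∩ Arjun ∩ Grace ∩ Wiremu: 11:00-13:00, 16:15-16:45, 17:00-17:30.
Idris ∩ Kavya ∩ Esperanza ∩ Arjun ∩ Grace ∩ Wiremu ∩ Emeka: 11:00-13:00, 16:15-16:45, 17:00-17:30.
The longest is 11:00-13:00 at 120 minutes.

120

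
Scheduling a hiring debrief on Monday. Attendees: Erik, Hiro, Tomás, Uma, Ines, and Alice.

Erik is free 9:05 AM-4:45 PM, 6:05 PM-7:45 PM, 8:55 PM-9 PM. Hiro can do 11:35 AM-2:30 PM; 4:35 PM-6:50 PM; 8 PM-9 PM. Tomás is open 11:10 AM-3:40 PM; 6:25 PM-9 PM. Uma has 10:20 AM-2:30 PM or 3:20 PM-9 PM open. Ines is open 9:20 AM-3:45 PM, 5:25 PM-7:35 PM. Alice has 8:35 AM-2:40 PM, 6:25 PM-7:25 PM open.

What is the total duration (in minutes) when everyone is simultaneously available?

200

Erik ∩ Hiro: 11:35-14:30, 16:35-16:45, 18:05-18:50, 20:55-21:00.
Erik ∩ Hiro ∩ Tomás: 11:35-14:30, 18:25-18:50, 20:55-21:00.
Erik ∩ Hiro ∩ Tomás ∩ Uma: 11:35-14:30, 18:25-18:50, 20:55-21:00.
Erik ∩ Hiro ∩ Tomás ∩ Uma ∩ Ines: 11:35-14:30, 18:25-18:50.
Erik ∩ Hiro ∩ Tomás ∩ Uma ∩ Ines ∩ Alice: 11:35-14:30, 18:25-18:50.
Those are the intersection windows.
Summing the common windows: 175 + 25 = 200 minutes.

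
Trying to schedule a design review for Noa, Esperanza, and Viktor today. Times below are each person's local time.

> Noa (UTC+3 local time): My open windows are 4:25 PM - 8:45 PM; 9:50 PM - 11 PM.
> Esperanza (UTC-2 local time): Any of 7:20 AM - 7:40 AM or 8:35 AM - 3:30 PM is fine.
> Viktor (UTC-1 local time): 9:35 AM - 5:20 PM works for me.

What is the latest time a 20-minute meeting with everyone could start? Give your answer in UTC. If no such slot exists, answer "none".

17:10

Noa in UTC: 13:25-17:45, 18:50-20:00 (subtract 3h to convert from UTC+3).
Esperanza in UTC: 09:20-09:40, 10:35-17:30 (add 2h to convert from UTC-2).
Viktor in UTC: 10:35-18:20 (add 1h to convert from UTC-1).
Noa ∩ Esperanza: 13:25-17:30.
Noa ∩ Esperanza ∩ Viktor: 13:25-17:30.
The last common window of at least 20 minutes is 13:25-17:30; a 20-minute meeting can start as late as 17:10 and still end by 17:30.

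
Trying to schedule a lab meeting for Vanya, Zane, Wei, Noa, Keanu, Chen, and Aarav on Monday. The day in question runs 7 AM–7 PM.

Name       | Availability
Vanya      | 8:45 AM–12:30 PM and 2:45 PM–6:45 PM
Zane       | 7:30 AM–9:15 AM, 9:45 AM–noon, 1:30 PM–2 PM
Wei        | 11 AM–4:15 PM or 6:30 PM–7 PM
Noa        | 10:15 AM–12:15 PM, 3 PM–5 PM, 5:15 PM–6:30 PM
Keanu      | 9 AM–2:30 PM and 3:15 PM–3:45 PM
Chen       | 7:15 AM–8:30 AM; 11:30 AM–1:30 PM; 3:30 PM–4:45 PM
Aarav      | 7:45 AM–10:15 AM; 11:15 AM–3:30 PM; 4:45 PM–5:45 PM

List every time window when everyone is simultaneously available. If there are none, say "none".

Vanya ∩ Zane: 08:45-09:15, 09:45-12:00.
Vanya ∩ Zane ∩ Wei: 11:00-12:00.
Vanya ∩ Zane ∩ Wei ∩ Noa: 11:00-12:00.
Vanya ∩ Zane ∩ Wei ∩ Noa ∩ Keanu: 11:00-12:00.
Vanya ∩ Zane ∩ Wei ∩ Noa ∩ Keanu ∩ Chen: 11:30-12:00.
Vanya ∩ Zane ∩ Wei ∩ Noa ∩ Keanu ∩ Chen ∩ Aarav: 11:30-12:00.

11:30-12:00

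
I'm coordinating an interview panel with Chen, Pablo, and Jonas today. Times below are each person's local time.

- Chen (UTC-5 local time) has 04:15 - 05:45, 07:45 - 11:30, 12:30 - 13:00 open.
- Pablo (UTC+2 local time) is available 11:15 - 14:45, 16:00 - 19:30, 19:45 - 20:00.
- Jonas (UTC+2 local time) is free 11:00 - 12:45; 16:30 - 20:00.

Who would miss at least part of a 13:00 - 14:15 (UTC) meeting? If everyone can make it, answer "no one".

Jonas, Pablo

Chen in UTC: 09:15-10:45, 12:45-16:30, 17:30-18:00 (add 5h to convert from UTC-5).
Pablo in UTC: 09:15-12:45, 14:00-17:30, 17:45-18:00 (subtract 2h to convert from UTC+2).
Jonas in UTC: 09:00-10:45, 14:30-18:00 (subtract 2h to convert from UTC+2).
Chen: free for 13:00-14:15. Pablo: not fully free for 13:00-14:15. Jonas: not fully free for 13:00-14:15.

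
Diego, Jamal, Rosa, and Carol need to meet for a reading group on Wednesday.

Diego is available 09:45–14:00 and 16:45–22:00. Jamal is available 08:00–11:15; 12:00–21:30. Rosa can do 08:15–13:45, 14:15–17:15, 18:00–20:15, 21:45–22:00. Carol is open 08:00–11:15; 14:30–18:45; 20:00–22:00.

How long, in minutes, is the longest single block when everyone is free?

Diego ∩ Jamal: 09:45-11:15, 12:00-14:00, 16:45-21:30.
Diego ∩ Jamal ∩ Rosa: 09:45-11:15, 12:00-13:45, 16:45-17:15, 18:00-20:15.
Diego ∩ Jamal ∩ Rosa ∩ Carol: 09:45-11:15, 16:45-17:15, 18:00-18:45, 20:00-20:15.
Those are the intersection windows.
The longest is 09:45-11:15 at 90 minutes.

90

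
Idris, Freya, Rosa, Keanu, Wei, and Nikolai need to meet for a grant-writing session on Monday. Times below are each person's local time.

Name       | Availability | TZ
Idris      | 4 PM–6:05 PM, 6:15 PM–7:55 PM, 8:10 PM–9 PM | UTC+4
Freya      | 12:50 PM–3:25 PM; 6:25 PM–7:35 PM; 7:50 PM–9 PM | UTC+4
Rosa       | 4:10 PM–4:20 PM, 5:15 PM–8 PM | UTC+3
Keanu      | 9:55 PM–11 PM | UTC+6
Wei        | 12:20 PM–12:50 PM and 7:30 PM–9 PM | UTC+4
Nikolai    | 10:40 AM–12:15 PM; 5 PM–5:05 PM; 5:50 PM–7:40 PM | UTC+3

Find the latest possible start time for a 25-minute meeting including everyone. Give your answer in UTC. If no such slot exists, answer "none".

16:15

Idris in UTC: 12:00-14:05, 14:15-15:55, 16:10-17:00 (subtract 4h to convert from UTC+4).
Freya in UTC: 08:50-11:25, 14:25-15:35, 15:50-17:00 (subtract 4h to convert from UTC+4).
Rosa in UTC: 13:10-13:20, 14:15-17:00 (subtract 3h to convert from UTC+3).
Keanu in UTC: 15:55-17:00 (subtract 6h to convert from UTC+6).
Wei in UTC: 08:20-08:50, 15:30-17:00 (subtract 4h to convert from UTC+4).
Nikolai in UTC: 07:40-09:15, 14:00-14:05, 14:50-16:40 (subtract 3h to convert from UTC+3).
Idris ∩ Freya: 14:25-15:35, 15:50-15:55, 16:10-17:00.
Idris ∩ Freya ∩ Rosa: 14:25-15:35, 15:50-15:55, 16:10-17:00.
Idris ∩ Freya ∩ Rosa ∩ Keanu: 16:10-17:00.
Idris ∩ Freya ∩ Rosa ∩ Keanu ∩ Wei: 16:10-17:00.
Idris ∩ Freya ∩ Rosa ∩ Keanu ∩ Wei ∩ Nikolai: 16:10-16:40.
Those are the intersection windows.
The last common window of at least 25 minutes is 16:10-16:40; a 25-minute meeting can start as late as 16:15 and still end by 16:40.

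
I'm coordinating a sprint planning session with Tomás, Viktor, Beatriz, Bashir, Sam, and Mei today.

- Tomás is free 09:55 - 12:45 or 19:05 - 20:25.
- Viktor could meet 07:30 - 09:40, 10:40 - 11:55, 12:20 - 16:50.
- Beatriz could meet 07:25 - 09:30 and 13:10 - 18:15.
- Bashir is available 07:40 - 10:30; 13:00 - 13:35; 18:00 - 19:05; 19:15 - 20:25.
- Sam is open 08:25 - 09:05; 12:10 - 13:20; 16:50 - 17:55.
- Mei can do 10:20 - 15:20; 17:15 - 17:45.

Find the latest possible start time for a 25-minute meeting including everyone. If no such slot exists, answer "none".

none

Tomás ∩ Viktor: 10:40-11:55, 12:20-12:45.
Tomás ∩ Viktor ∩ Beatriz: ∅.
Tomás ∩ Viktor ∩ Beatriz ∩ Bashir: ∅.
Tomás ∩ Viktor ∩ Beatriz ∩ Bashir ∩ Sam: ∅.
Tomás ∩ Viktor ∩ Beatriz ∩ Bashir ∩ Sam ∩ Mei: ∅.
There is no time when everyone is free.
No common window is at least 25 minutes long.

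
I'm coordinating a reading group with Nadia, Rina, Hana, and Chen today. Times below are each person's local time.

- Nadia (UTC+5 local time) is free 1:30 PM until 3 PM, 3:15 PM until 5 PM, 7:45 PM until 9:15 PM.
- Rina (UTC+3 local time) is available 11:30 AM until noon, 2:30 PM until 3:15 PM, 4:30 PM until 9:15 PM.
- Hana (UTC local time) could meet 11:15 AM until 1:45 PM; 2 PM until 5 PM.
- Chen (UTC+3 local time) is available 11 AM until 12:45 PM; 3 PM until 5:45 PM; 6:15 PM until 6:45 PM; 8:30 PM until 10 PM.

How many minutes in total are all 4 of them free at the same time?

30

Nadia in UTC: 08:30-10:00, 10:15-12:00, 14:45-16:15 (subtract 5h to convert from UTC+5).
Rina in UTC: 08:30-09:00, 11:30-12:15, 13:30-18:15 (subtract 3h to convert from UTC+3).
Hana in UTC: 11:15-13:45, 14:00-17:00.
Chen in UTC: 08:00-09:45, 12:00-14:45, 15:15-15:45, 17:30-19:00 (subtract 3h to convert from UTC+3).
Nadia ∩ Rina: 08:30-09:00, 11:30-12:00, 14:45-16:15.
Nadia ∩ Rina ∩ Hana: 11:30-12:00, 14:45-16:15.
Nadia ∩ Rina ∩ Hana ∩ Chen: 15:15-15:45.
Those are the intersection windows.
That's a single block of 30 minutes.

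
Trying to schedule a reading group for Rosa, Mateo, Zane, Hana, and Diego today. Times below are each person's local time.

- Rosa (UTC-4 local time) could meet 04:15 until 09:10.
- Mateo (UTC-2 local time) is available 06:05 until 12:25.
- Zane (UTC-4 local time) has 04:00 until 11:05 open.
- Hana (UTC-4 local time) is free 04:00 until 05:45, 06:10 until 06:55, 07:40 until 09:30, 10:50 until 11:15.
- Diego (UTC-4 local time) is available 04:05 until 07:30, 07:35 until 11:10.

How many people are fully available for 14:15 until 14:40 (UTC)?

Rosa in UTC: 08:15-13:10 (add 4h to convert from UTC-4).
Mateo in UTC: 08:05-14:25 (add 2h to convert from UTC-2).
Zane in UTC: 08:00-15:05 (add 4h to convert from UTC-4).
Hana in UTC: 08:00-09:45, 10:10-10:55, 11:40-13:30, 14:50-15:15 (add 4h to convert from UTC-4).
Diego in UTC: 08:05-11:30, 11:35-15:10 (add 4h to convert from UTC-4).
Zane and Diego can make the full 14:15-14:40 slot — that's 2.

2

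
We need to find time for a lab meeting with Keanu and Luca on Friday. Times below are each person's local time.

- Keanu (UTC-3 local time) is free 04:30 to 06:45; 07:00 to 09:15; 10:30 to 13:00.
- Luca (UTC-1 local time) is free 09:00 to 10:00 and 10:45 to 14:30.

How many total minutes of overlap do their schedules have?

Keanu in UTC: 07:30-09:45, 10:00-12:15, 13:30-16:00 (add 3h to convert from UTC-3).
Luca in UTC: 10:00-11:00, 11:45-15:30 (add 1h to convert from UTC-1).
Keanu ∩ Luca: 10:00-11:00, 11:45-12:15, 13:30-15:30.
So the common availability across everyone is 10:00-11:00, 11:45-12:15, 13:30-15:30.
Summing the common windows: 60 + 30 + 120 = 210 minutes.

210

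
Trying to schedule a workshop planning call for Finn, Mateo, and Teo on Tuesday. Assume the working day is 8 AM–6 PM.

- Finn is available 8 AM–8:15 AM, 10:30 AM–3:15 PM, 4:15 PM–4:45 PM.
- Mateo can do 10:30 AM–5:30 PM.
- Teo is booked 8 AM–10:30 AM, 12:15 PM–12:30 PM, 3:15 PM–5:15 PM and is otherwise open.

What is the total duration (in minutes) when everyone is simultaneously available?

Finn free: 08:00-08:15, 10:30-15:15, 16:15-16:45.
Mateo free: 10:30-17:30.
Teo free: 10:30-12:15, 12:30-15:15, 17:15-18:00 (invert busy blocks within the working day).
Finn ∩ Mateo: 10:30-15:15, 16:15-16:45.
Finn ∩ Mateo ∩ Teo: 10:30-12:15, 12:30-15:15.
Summing the common windows: 105 + 165 = 270 minutes.

270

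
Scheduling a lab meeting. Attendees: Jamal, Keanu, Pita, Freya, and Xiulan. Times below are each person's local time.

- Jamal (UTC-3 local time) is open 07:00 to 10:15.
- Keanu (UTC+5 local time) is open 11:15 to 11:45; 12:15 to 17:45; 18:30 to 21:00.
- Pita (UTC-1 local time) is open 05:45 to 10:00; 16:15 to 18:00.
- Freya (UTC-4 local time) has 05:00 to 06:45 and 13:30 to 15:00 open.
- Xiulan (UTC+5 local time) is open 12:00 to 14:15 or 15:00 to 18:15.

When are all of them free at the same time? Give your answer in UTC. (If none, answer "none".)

Jamal in UTC: 10:00-13:15 (add 3h to convert from UTC-3).
Keanu in UTC: 06:15-06:45, 07:15-12:45, 13:30-16:00 (subtract 5h to convert from UTC+5).
Pita in UTC: 06:45-11:00, 17:15-19:00 (add 1h to convert from UTC-1).
Freya in UTC: 09:00-10:45, 17:30-19:00 (add 4h to convert from UTC-4).
Xiulan in UTC: 07:00-09:15, 10:00-13:15 (subtract 5h to convert from UTC+5).
Jamal ∩ Keanu: 10:00-12:45.
Jamal ∩ Keanu ∩ Pita: 10:00-11:00.
Jamal ∩ Keanu ∩ Pita ∩ Freya: 10:00-10:45.
Jamal ∩ Keanu ∩ Pita ∩ Freya ∩ Xiulan: 10:00-10:45.

10:00-10:45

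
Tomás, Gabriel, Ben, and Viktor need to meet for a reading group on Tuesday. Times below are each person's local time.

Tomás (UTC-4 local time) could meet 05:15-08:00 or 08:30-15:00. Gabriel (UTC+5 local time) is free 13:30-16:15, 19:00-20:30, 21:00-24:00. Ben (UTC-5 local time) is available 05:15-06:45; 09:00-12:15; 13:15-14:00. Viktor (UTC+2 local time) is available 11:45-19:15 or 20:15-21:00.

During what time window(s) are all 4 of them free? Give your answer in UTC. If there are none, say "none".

10:15-11:15, 14:00-15:30, 16:00-17:15, 18:15-19:00

Tomás in UTC: 09:15-12:00, 12:30-19:00 (add 4h to convert from UTC-4).
Gabriel in UTC: 08:30-11:15, 14:00-15:30, 16:00-19:00 (subtract 5h to convert from UTC+5).
Ben in UTC: 10:15-11:45, 14:00-17:15, 18:15-19:00 (add 5h to convert from UTC-5).
Viktor in UTC: 09:45-17:15, 18:15-19:00 (subtract 2h to convert from UTC+2).
Tomás ∩ Gabriel: 09:15-11:15, 14:00-15:30, 16:00-19:00.
Tomás ∩ Gabriel ∩ Ben: 10:15-11:15, 14:00-15:30, 16:00-17:15, 18:15-19:00.
Tomás ∩ Gabriel ∩ Ben ∩ Viktor: 10:15-11:15, 14:00-15:30, 16:00-17:15, 18:15-19:00.
Those are the intersection windows.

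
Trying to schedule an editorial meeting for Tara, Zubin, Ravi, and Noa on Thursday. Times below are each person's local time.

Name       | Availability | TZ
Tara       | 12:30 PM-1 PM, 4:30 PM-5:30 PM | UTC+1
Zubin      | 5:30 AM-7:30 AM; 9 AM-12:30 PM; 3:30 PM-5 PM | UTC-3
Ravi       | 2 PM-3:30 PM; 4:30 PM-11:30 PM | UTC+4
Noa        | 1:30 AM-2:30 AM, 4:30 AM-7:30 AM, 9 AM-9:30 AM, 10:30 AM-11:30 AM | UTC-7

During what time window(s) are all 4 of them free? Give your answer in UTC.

Tara in UTC: 11:30-12:00, 15:30-16:30 (subtract 1h to convert from UTC+1).
Zubin in UTC: 08:30-10:30, 12:00-15:30, 18:30-20:00 (add 3h to convert from UTC-3).
Ravi in UTC: 10:00-11:30, 12:30-19:30 (subtract 4h to convert from UTC+4).
Noa in UTC: 08:30-09:30, 11:30-14:30, 16:00-16:30, 17:30-18:30 (add 7h to convert from UTC-7).
Tara ∩ Zubin: ∅.
Tara ∩ Zubin ∩ Ravi: ∅.
Tara ∩ Zubin ∩ Ravi ∩ Noa: ∅.
There is no time when everyone is free.

none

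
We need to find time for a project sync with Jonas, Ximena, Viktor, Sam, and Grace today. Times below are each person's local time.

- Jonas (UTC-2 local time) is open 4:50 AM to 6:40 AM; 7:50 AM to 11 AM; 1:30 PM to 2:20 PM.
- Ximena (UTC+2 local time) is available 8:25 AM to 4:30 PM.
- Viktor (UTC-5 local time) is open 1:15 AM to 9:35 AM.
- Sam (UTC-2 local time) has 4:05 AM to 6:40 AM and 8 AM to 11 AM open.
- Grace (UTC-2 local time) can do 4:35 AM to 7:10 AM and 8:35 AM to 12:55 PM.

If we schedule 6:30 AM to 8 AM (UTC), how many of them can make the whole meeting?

3

Jonas in UTC: 06:50-08:40, 09:50-13:00, 15:30-16:20 (add 2h to convert from UTC-2).
Ximena in UTC: 06:25-14:30 (subtract 2h to convert from UTC+2).
Viktor in UTC: 06:15-14:35 (add 5h to convert from UTC-5).
Sam in UTC: 06:05-08:40, 10:00-13:00 (add 2h to convert from UTC-2).
Grace in UTC: 06:35-09:10, 10:35-14:55 (add 2h to convert from UTC-2).
Ximena, Viktor, and Sam can make the full 06:30-08:00 slot — that's 3.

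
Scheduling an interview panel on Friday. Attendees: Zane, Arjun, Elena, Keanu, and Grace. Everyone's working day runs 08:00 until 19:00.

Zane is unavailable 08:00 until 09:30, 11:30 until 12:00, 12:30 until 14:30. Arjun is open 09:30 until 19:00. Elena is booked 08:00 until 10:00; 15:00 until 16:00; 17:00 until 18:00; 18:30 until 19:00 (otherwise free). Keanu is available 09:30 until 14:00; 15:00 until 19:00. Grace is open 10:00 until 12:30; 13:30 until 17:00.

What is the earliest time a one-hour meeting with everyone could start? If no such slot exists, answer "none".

10:00

Zane free: 09:30-11:30, 12:00-12:30, 14:30-19:00 (invert busy blocks within the working day).
Arjun free: 09:30-19:00.
Elena free: 10:00-15:00, 16:00-17:00, 18:00-18:30 (invert busy blocks within the working day).
Keanu free: 09:30-14:00, 15:00-19:00.
Grace free: 10:00-12:30, 13:30-17:00.
Zane ∩ Arjun: 09:30-11:30, 12:00-12:30, 14:30-19:00.
Zane ∩ Arjun ∩ Elena: 10:00-11:30, 12:00-12:30, 14:30-15:00, 16:00-17:00, 18:00-18:30.
Zane ∩ Arjun ∩ Elena ∩ Keanu: 10:00-11:30, 12:00-12:30, 16:00-17:00, 18:00-18:30.
Zane ∩ Arjun ∩ Elena ∩ Keanu ∩ Grace: 10:00-11:30, 12:00-12:30, 16:00-17:00.
The first common window of at least 60 minutes is 10:00-11:30, so the earliest start is 10:00.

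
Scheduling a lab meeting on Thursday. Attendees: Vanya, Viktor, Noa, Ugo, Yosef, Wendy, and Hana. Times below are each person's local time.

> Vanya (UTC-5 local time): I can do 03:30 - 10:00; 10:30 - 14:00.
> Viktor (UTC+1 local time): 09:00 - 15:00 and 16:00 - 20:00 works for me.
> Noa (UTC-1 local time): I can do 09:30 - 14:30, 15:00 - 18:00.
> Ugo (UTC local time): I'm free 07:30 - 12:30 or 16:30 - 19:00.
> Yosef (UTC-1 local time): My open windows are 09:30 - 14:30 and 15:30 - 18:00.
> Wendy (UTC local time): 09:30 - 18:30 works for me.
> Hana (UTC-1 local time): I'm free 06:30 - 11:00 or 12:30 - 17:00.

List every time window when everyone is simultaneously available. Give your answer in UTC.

Vanya in UTC: 08:30-15:00, 15:30-19:00 (add 5h to convert from UTC-5).
Viktor in UTC: 08:00-14:00, 15:00-19:00 (subtract 1h to convert from UTC+1).
Noa in UTC: 10:30-15:30, 16:00-19:00 (add 1h to convert from UTC-1).
Ugo in UTC: 07:30-12:30, 16:30-19:00.
Yosef in UTC: 10:30-15:30, 16:30-19:00 (add 1h to convert from UTC-1).
Wendy in UTC: 09:30-18:30.
Hana in UTC: 07:30-12:00, 13:30-18:00 (add 1h to convert from UTC-1).
Vanya ∩ Viktor: 08:30-14:00, 15:30-19:00.
Vanya ∩ Viktor ∩ Noa: 10:30-14:00, 16:00-19:00.
Vanya ∩ Viktor ∩ Noa ∩ Ugo: 10:30-12:30, 16:30-19:00.
Vanya ∩ Viktor ∩ Noa ∩ Ugo ∩ Yosef: 10:30-12:30, 16:30-19:00.
Vanya ∩ Viktor ∩ Noa ∩ Ugo ∩ Yosef ∩ Wendy: 10:30-12:30, 16:30-18:30.
Vanya ∩ Viktor ∩ Noa ∩ Ugo ∩ Yosef ∩ Wendy ∩ Hana: 10:30-12:00, 16:30-18:00.

10:30-12:00, 16:30-18:00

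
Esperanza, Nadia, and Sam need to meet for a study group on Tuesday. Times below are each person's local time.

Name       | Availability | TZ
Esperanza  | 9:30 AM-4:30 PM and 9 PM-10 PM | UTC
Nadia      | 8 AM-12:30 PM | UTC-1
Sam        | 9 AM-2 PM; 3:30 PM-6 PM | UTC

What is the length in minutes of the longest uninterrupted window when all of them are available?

240

Esperanza in UTC: 09:30-16:30, 21:00-22:00.
Nadia in UTC: 09:00-13:30 (add 1h to convert from UTC-1).
Sam in UTC: 09:00-14:00, 15:30-18:00.
Esperanza ∩ Nadia: 09:30-13:30.
Esperanza ∩ Nadia ∩ Sam: 09:30-13:30.
The longest is 09:30-13:30 at 240 minutes.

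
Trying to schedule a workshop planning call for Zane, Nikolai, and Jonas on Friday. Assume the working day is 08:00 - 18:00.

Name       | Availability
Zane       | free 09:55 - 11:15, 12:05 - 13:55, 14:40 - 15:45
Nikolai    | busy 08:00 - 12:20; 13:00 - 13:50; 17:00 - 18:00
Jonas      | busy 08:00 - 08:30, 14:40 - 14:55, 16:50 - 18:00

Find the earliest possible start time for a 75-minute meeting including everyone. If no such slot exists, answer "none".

none

Zane free: 09:55-11:15, 12:05-13:55, 14:40-15:45.
Nikolai free: 12:20-13:00, 13:50-17:00 (invert busy blocks within the working day).
Jonas free: 08:30-14:40, 14:55-16:50 (invert busy blocks within the working day).
Zane ∩ Nikolai: 12:20-13:00, 13:50-13:55, 14:40-15:45.
Zane ∩ Nikolai ∩ Jonas: 12:20-13:00, 13:50-13:55, 14:55-15:45.
No common window is at least 75 minutes long.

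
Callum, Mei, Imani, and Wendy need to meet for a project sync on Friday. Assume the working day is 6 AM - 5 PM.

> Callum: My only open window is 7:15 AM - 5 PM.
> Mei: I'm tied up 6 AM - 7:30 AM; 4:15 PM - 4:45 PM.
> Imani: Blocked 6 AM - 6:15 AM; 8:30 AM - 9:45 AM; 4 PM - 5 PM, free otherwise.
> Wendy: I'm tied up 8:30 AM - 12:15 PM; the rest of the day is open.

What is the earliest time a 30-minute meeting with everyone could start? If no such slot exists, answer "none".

07:30

Callum free: 07:15-17:00.
Mei free: 07:30-16:15, 16:45-17:00 (invert busy blocks within the working day).
Imani free: 06:15-08:30, 09:45-16:00 (invert busy blocks within the working day).
Wendy free: 06:00-08:30, 12:15-17:00 (invert busy blocks within the working day).
Callum ∩ Mei: 07:30-16:15, 16:45-17:00.
Callum ∩ Mei ∩ Imani: 07:30-08:30, 09:45-16:00.
Callum ∩ Mei ∩ Imani ∩ Wendy: 07:30-08:30, 12:15-16:00.
The first common window of at least 30 minutes is 07:30-08:30, so the earliest start is 07:30.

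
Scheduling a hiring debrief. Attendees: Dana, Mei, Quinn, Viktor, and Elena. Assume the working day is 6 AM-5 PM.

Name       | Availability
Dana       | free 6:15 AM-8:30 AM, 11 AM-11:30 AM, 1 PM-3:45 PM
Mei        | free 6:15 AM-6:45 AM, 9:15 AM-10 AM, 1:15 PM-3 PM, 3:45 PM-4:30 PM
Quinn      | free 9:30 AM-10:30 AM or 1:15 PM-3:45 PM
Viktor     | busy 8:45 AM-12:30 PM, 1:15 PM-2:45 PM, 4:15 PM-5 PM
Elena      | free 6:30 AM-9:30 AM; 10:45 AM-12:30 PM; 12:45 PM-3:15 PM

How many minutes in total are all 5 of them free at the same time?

15

Dana free: 06:15-08:30, 11:00-11:30, 13:00-15:45.
Mei free: 06:15-06:45, 09:15-10:00, 13:15-15:00, 15:45-16:30.
Quinn free: 09:30-10:30, 13:15-15:45.
Viktor free: 06:00-08:45, 12:30-13:15, 14:45-16:15 (invert busy blocks within the working day).
Elena free: 06:30-09:30, 10:45-12:30, 12:45-15:15.
Dana ∩ Mei: 06:15-06:45, 13:15-15:00.
Dana ∩ Mei ∩ Quinn: 13:15-15:00.
Dana ∩ Mei ∩ Quinn ∩ Viktor: 14:45-15:00.
Dana ∩ Mei ∩ Quinn ∩ Viktor ∩ Elena: 14:45-15:00.
So the common availability across everyone is 14:45-15:00.
That's a single block of 15 minutes.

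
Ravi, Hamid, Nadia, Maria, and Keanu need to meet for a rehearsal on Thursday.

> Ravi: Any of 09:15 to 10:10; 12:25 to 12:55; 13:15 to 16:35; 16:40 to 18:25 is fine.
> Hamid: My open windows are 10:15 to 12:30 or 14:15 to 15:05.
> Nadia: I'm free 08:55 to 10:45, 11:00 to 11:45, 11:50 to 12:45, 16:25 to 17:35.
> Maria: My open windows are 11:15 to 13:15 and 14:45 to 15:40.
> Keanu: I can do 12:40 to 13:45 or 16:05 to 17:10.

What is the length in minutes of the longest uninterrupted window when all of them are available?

0

Ravi ∩ Hamid: 12:25-12:30, 14:15-15:05.
Ravi ∩ Hamid ∩ Nadia: 12:25-12:30.
Ravi ∩ Hamid ∩ Nadia ∩ Maria: 12:25-12:30.
Ravi ∩ Hamid ∩ Nadia ∩ Maria ∩ Keanu: ∅.
There is no time when everyone is free.
No common window exists, so the longest block is 0 minutes.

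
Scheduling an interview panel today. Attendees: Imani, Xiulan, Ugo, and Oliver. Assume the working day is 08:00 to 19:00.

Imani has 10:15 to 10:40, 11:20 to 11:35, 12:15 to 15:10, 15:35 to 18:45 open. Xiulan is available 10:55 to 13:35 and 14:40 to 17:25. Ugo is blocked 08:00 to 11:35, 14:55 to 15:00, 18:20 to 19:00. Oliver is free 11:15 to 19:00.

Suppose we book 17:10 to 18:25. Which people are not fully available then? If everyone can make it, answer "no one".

Ugo, Xiulan

Imani free: 10:15-10:40, 11:20-11:35, 12:15-15:10, 15:35-18:45.
Xiulan free: 10:55-13:35, 14:40-17:25.
Ugo free: 11:35-14:55, 15:00-18:20 (invert busy blocks within the working day).
Oliver free: 11:15-19:00.
Imani: free for 17:10-18:25. Xiulan: not fully free for 17:10-18:25. Ugo: not fully free for 17:10-18:25. Oliver: free for 17:10-18:25.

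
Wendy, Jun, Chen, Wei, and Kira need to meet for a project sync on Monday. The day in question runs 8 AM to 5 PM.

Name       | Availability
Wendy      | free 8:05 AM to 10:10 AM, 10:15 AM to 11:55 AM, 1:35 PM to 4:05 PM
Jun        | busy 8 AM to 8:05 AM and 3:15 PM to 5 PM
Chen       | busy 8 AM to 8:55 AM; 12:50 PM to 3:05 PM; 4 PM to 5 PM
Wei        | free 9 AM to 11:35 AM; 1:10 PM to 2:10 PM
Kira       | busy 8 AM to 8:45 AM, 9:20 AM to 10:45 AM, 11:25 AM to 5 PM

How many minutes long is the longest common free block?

40

Wendy free: 08:05-10:10, 10:15-11:55, 13:35-16:05.
Jun free: 08:05-15:15 (invert busy blocks within the working day).
Chen free: 08:55-12:50, 15:05-16:00 (invert busy blocks within the working day).
Wei free: 09:00-11:35, 13:10-14:10.
Kira free: 08:45-09:20, 10:45-11:25 (invert busy blocks within the working day).
Wendy ∩ Jun: 08:05-10:10, 10:15-11:55, 13:35-15:15.
Wendy ∩ Jun ∩ Chen: 08:55-10:10, 10:15-11:55, 15:05-15:15.
Wendy ∩ Jun ∩ Chen ∩ Wei: 09:00-10:10, 10:15-11:35.
Wendy ∩ Jun ∩ Chen ∩ Wei ∩ Kira: 09:00-09:20, 10:45-11:25.
The longest is 10:45-11:25 at 40 minutes.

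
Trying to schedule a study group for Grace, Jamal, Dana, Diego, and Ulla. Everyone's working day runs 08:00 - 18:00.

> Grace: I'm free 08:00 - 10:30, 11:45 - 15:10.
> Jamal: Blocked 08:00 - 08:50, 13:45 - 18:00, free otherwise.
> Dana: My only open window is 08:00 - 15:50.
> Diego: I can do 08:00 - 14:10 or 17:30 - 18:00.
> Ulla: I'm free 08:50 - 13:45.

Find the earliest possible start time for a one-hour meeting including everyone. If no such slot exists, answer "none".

Grace free: 08:00-10:30, 11:45-15:10.
Jamal free: 08:50-13:45 (invert busy blocks within the working day).
Dana free: 08:00-15:50.
Diego free: 08:00-14:10, 17:30-18:00.
Ulla free: 08:50-13:45.
Grace ∩ Jamal: 08:50-10:30, 11:45-13:45.
Grace ∩ Jamal ∩ Dana: 08:50-10:30, 11:45-13:45.
Grace ∩ Jamal ∩ Dana ∩ Diego: 08:50-10:30, 11:45-13:45.
Grace ∩ Jamal ∩ Dana ∩ Diego ∩ Ulla: 08:50-10:30, 11:45-13:45.
The first common window of at least 60 minutes is 08:50-10:30, so the earliest start is 08:50.

08:50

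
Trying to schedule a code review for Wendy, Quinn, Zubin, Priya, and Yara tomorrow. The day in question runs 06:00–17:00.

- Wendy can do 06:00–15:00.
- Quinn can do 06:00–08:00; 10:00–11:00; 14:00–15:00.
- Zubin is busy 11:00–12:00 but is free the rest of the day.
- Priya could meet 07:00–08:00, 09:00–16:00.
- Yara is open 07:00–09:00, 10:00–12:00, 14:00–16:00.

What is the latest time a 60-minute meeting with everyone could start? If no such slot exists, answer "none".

Wendy free: 06:00-15:00.
Quinn free: 06:00-08:00, 10:00-11:00, 14:00-15:00.
Zubin free: 06:00-11:00, 12:00-17:00 (invert busy blocks within the working day).
Priya free: 07:00-08:00, 09:00-16:00.
Yara free: 07:00-09:00, 10:00-12:00, 14:00-16:00.
Wendy ∩ Quinn: 06:00-08:00, 10:00-11:00, 14:00-15:00.
Wendy ∩ Quinn ∩ Zubin: 06:00-08:00, 10:00-11:00, 14:00-15:00.
Wendy ∩ Quinn ∩ Zubin ∩ Priya: 07:00-08:00, 10:00-11:00, 14:00-15:00.
Wendy ∩ Quinn ∩ Zubin ∩ Priya ∩ Yara: 07:00-08:00, 10:00-11:00, 14:00-15:00.
Those are the intersection windows.
The last common window of at least 60 minutes is 14:00-15:00; a 60-minute meeting can start as late as 14:00 and still end by 15:00.

14:00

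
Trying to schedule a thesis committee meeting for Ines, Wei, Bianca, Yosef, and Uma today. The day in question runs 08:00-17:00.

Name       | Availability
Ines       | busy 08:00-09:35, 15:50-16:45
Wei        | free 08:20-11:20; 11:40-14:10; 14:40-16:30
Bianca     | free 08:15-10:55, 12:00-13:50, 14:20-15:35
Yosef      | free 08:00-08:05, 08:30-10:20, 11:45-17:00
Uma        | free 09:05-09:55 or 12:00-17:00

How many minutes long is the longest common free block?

Ines free: 09:35-15:50, 16:45-17:00 (invert busy blocks within the working day).
Wei free: 08:20-11:20, 11:40-14:10, 14:40-16:30.
Bianca free: 08:15-10:55, 12:00-13:50, 14:20-15:35.
Yosef free: 08:00-08:05, 08:30-10:20, 11:45-17:00.
Uma free: 09:05-09:55, 12:00-17:00.
Ines ∩ Wei: 09:35-11:20, 11:40-14:10, 14:40-15:50.
Ines ∩ Wei ∩ Bianca: 09:35-10:55, 12:00-13:50, 14:40-15:35.
Ines ∩ Wei ∩ Bianca ∩ Yosef: 09:35-10:20, 12:00-13:50, 14:40-15:35.
Ines ∩ Wei ∩ Bianca ∩ Yosef ∩ Uma: 09:35-09:55, 12:00-13:50, 14:40-15:35.
The longest is 12:00-13:50 at 110 minutes.

110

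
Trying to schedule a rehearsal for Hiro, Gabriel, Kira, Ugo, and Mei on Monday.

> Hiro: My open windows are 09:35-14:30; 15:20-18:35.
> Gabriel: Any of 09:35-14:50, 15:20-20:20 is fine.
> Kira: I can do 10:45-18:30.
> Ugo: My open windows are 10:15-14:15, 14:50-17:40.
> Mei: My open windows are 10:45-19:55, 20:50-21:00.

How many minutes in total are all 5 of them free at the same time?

350

Hiro ∩ Gabriel: 09:35-14:30, 15:20-18:35.
Hiro ∩ Gabriel ∩ Kira: 10:45-14:30, 15:20-18:30.
Hiro ∩ Gabriel ∩ Kira ∩ Ugo: 10:45-14:15, 15:20-17:40.
Hiro ∩ Gabriel ∩ Kira ∩ Ugo ∩ Mei: 10:45-14:15, 15:20-17:40.
Summing the common windows: 210 + 140 = 350 minutes.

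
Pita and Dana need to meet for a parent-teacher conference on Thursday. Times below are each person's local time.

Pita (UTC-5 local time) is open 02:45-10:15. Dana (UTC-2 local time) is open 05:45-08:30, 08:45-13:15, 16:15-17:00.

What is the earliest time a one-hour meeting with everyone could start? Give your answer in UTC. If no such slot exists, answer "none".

07:45

Pita in UTC: 07:45-15:15 (add 5h to convert from UTC-5).
Dana in UTC: 07:45-10:30, 10:45-15:15, 18:15-19:00 (add 2h to convert from UTC-2).
Pita ∩ Dana: 07:45-10:30, 10:45-15:15.
The first common window of at least 60 minutes is 07:45-10:30, so the earliest start is 07:45.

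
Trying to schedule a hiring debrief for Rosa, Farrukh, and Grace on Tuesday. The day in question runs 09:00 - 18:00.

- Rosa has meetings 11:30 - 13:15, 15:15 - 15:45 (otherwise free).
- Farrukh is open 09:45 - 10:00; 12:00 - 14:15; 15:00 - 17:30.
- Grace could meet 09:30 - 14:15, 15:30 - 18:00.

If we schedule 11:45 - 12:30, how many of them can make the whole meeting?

1

Rosa free: 09:00-11:30, 13:15-15:15, 15:45-18:00 (invert busy blocks within the working day).
Farrukh free: 09:45-10:00, 12:00-14:15, 15:00-17:30.
Grace free: 09:30-14:15, 15:30-18:00.
Grace can make the full 11:45-12:30 slot — that's 1.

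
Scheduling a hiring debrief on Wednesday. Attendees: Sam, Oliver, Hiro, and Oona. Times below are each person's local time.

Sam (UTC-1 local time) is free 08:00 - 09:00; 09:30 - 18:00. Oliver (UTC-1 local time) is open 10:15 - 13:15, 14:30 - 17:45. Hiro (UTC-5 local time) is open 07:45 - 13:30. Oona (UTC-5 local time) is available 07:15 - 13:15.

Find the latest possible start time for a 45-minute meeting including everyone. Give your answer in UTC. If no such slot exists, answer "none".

Sam in UTC: 09:00-10:00, 10:30-19:00 (add 1h to convert from UTC-1).
Oliver in UTC: 11:15-14:15, 15:30-18:45 (add 1h to convert from UTC-1).
Hiro in UTC: 12:45-18:30 (add 5h to convert from UTC-5).
Oona in UTC: 12:15-18:15 (add 5h to convert from UTC-5).
Sam ∩ Oliver: 11:15-14:15, 15:30-18:45.
Sam ∩ Oliver ∩ Hiro: 12:45-14:15, 15:30-18:30.
Sam ∩ Oliver ∩ Hiro ∩ Oona: 12:45-14:15, 15:30-18:15.
The last common window of at least 45 minutes is 15:30-18:15; a 45-minute meeting can start as late as 17:30 and still end by 18:15.

17:30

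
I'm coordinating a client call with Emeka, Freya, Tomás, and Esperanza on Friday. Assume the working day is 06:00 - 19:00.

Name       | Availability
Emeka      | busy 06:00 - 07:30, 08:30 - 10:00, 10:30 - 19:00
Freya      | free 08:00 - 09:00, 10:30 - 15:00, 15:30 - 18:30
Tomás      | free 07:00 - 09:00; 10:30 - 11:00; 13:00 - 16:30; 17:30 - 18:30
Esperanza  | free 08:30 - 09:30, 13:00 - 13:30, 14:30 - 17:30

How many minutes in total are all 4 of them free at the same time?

0

Emeka free: 07:30-08:30, 10:00-10:30 (invert busy blocks within the working day).
Freya free: 08:00-09:00, 10:30-15:00, 15:30-18:30.
Tomás free: 07:00-09:00, 10:30-11:00, 13:00-16:30, 17:30-18:30.
Esperanza free: 08:30-09:30, 13:00-13:30, 14:30-17:30.
Emeka ∩ Freya: 08:00-08:30.
Emeka ∩ Freya ∩ Tomás: 08:00-08:30.
Emeka ∩ Freya ∩ Tomás ∩ Esperanza: ∅.
There is no time when everyone is free.
There is no common window, so the total is 0 minutes.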